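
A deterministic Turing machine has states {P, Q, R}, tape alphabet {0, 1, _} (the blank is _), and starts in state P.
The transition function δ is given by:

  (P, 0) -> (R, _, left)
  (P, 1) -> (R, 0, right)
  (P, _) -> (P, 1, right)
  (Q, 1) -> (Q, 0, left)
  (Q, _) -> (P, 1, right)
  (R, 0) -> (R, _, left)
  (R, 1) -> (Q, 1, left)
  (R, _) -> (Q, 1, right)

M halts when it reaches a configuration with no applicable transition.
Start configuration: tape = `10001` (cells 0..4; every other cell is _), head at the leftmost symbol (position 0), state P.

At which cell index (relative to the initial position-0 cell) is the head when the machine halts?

state=P head=0 tape=___[1]0001   (P,1)→(R,0,right)
state=R head=1 tape=___0[0]001   (R,0)→(R,_,left)
state=R head=0 tape=___[0]_001   (R,0)→(R,_,left)
state=R head=-1 tape=__[_]__001   (R,_)→(Q,1,right)
state=Q head=0 tape=__1[_]_001   (Q,_)→(P,1,right)
state=P head=1 tape=__11[_]001   (P,_)→(P,1,right)
state=P head=2 tape=__111[0]01   (P,0)→(R,_,left)
state=R head=1 tape=__11[1]_01   (R,1)→(Q,1,left)
state=Q head=0 tape=__1[1]1_01   (Q,1)→(Q,0,left)
state=Q head=-1 tape=__[1]01_01   (Q,1)→(Q,0,left)
state=Q head=-2 tape=_[_]001_01   (Q,_)→(P,1,right)
state=P head=-1 tape=_1[0]01_01   (P,0)→(R,_,left)
state=R head=-2 tape=_[1]_01_01   (R,1)→(Q,1,left)
state=Q head=-3 tape=[_]1_01_01   (Q,_)→(P,1,right)
state=P head=-2 tape=1[1]_01_01   (P,1)→(R,0,right)
state=R head=-1 tape=10[_]01_01   (R,_)→(Q,1,right)
state=Q head=0 tape=101[0]1_01
At halt the head is at cell 0.

0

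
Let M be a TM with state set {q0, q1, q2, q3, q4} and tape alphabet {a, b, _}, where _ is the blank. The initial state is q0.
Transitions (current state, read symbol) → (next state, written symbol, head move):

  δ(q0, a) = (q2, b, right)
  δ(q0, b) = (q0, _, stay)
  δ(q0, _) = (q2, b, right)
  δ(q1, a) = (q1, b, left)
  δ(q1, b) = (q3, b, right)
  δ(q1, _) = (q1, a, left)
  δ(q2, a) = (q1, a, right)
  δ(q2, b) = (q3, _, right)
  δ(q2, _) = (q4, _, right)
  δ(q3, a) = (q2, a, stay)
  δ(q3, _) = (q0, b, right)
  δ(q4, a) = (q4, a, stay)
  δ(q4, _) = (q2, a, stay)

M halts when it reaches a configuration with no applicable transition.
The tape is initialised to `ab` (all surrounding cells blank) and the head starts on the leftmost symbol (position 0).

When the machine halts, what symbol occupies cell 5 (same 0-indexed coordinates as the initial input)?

state=q0 head=0 tape=[a]b______   (q0,a)→(q2,b,right)
state=q2 head=1 tape=b[b]______   (q2,b)→(q3,_,right)
state=q3 head=2 tape=b_[_]_____   (q3,_)→(q0,b,right)
state=q0 head=3 tape=b_b[_]____   (q0,_)→(q2,b,right)
state=q2 head=4 tape=b_bb[_]___   (q2,_)→(q4,_,right)
state=q4 head=5 tape=b_bb_[_]__   (q4,_)→(q2,a,stay)
state=q2 head=5 tape=b_bb_[a]__   (q2,a)→(q1,a,right)
state=q1 head=6 tape=b_bb_a[_]_   (q1,_)→(q1,a,left)
state=q1 head=5 tape=b_bb_[a]a_   (q1,a)→(q1,b,left)
state=q1 head=4 tape=b_bb[_]ba_   (q1,_)→(q1,a,left)
state=q1 head=3 tape=b_b[b]aba_   (q1,b)→(q3,b,right)
state=q3 head=4 tape=b_bb[a]ba_   (q3,a)→(q2,a,stay)
state=q2 head=4 tape=b_bb[a]ba_   (q2,a)→(q1,a,right)
state=q1 head=5 tape=b_bba[b]a_   (q1,b)→(q3,b,right)
state=q3 head=6 tape=b_bbab[a]_   (q3,a)→(q2,a,stay)
state=q2 head=6 tape=b_bbab[a]_   (q2,a)→(q1,a,right)
state=q1 head=7 tape=b_bbaba[_]   (q1,_)→(q1,a,left)
state=q1 head=6 tape=b_bbab[a]a   (q1,a)→(q1,b,left)
state=q1 head=5 tape=b_bba[b]ba   (q1,b)→(q3,b,right)
state=q3 head=6 tape=b_bbab[b]a
Cell 5 holds b when M halts.

b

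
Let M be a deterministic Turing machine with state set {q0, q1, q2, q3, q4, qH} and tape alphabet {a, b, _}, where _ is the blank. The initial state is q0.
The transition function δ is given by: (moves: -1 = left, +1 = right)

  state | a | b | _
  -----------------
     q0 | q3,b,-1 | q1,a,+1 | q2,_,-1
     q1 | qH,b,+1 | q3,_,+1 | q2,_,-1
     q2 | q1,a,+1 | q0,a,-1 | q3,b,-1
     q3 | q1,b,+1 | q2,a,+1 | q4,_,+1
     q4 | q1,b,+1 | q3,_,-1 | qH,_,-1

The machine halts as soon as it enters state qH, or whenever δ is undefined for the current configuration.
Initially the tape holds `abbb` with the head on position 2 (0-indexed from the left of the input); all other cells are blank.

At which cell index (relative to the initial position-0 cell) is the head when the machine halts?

q0 | ab[b]b__   read b → write a, move +1, go to q1
q1 | aba[b]__   read b → write _, move +1, go to q3
q3 | aba_[_]_   read _ → write _, move +1, go to q4
q4 | aba__[_]   read _ → write _, move -1, go to qH
qH | aba_[_]_
At halt the head is at cell 4.

4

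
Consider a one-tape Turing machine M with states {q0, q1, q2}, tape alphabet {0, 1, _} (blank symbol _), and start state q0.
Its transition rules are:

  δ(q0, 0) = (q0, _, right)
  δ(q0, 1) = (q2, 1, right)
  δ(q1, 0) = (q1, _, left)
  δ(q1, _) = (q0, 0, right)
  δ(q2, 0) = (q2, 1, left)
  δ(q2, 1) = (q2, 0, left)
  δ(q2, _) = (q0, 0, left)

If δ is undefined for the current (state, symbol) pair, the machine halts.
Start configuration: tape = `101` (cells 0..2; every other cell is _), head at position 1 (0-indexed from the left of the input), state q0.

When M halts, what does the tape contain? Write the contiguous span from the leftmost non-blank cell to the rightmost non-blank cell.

state=q0 head=1 tape=__1[0]1_   (q0,0)→(q0,_,right)
state=q0 head=2 tape=__1_[1]_   (q0,1)→(q2,1,right)
state=q2 head=3 tape=__1_1[_]   (q2,_)→(q0,0,left)
state=q0 head=2 tape=__1_[1]0   (q0,1)→(q2,1,right)
state=q2 head=3 tape=__1_1[0]   (q2,0)→(q2,1,left)
state=q2 head=2 tape=__1_[1]1   (q2,1)→(q2,0,left)
state=q2 head=1 tape=__1[_]01   (q2,_)→(q0,0,left)
state=q0 head=0 tape=__[1]001   (q0,1)→(q2,1,right)
state=q2 head=1 tape=__1[0]01   (q2,0)→(q2,1,left)
state=q2 head=0 tape=__[1]101   (q2,1)→(q2,0,left)
state=q2 head=-1 tape=_[_]0101   (q2,_)→(q0,0,left)
state=q0 head=-2 tape=[_]00101
The non-blank tape span at halt is 00101.

00101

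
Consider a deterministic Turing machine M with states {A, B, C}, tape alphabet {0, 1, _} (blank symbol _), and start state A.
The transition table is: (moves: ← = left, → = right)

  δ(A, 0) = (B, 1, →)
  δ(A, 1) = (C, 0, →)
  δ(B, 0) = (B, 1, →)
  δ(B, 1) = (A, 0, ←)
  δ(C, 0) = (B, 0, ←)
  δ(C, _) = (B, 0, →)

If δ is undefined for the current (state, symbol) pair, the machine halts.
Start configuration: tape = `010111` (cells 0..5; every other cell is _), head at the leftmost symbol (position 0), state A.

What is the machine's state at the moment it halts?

A | [0]10111_   read 0 → write 1, move →, go to B
B | 1[1]0111_   read 1 → write 0, move ←, go to A
A | [1]00111_   read 1 → write 0, move →, go to C
C | 0[0]0111_   read 0 → write 0, move ←, go to B
B | [0]00111_   read 0 → write 1, move →, go to B
B | 1[0]0111_   read 0 → write 1, move →, go to B
B | 11[0]111_   read 0 → write 1, move →, go to B
B | 111[1]11_   read 1 → write 0, move ←, go to A
A | 11[1]011_   read 1 → write 0, move →, go to C
C | 110[0]11_   read 0 → write 0, move ←, go to B
B | 11[0]011_   read 0 → write 1, move →, go to B
B | 111[0]11_   read 0 → write 1, move →, go to B
B | 1111[1]1_   read 1 → write 0, move ←, go to A
A | 111[1]01_   read 1 → write 0, move →, go to C
C | 1110[0]1_   read 0 → write 0, move ←, go to B
B | 111[0]01_   read 0 → write 1, move →, go to B
B | 1111[0]1_   read 0 → write 1, move →, go to B
B | 11111[1]_   read 1 → write 0, move ←, go to A
A | 1111[1]0_   read 1 → write 0, move →, go to C
C | 11110[0]_   read 0 → write 0, move ←, go to B
B | 1111[0]0_   read 0 → write 1, move →, go to B
B | 11111[0]_   read 0 → write 1, move →, go to B
B | 111111[_]
No transition is defined for (B, _); M halts in state B.

B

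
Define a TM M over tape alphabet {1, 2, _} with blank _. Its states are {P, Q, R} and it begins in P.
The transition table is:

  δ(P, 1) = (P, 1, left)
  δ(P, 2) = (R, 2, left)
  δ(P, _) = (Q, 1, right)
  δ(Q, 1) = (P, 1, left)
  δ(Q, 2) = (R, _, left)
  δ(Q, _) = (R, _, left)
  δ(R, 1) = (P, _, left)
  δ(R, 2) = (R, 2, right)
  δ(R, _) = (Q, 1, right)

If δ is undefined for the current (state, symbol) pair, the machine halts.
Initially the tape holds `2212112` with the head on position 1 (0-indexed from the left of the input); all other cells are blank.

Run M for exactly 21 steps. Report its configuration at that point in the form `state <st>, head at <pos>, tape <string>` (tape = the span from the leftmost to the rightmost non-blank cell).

state R, head at 2, tape 221_112

state=P head=1 tape=2[2]12112   (P,2)→(R,2,left)
state=R head=0 tape=[2]212112   (R,2)→(R,2,right)
state=R head=1 tape=2[2]12112   (R,2)→(R,2,right)
state=R head=2 tape=22[1]2112   (R,1)→(P,_,left)
state=P head=1 tape=2[2]_2112   (P,2)→(R,2,left)
state=R head=0 tape=[2]2_2112   (R,2)→(R,2,right)
state=R head=1 tape=2[2]_2112   (R,2)→(R,2,right)
state=R head=2 tape=22[_]2112   (R,_)→(Q,1,right)
state=Q head=3 tape=221[2]112   (Q,2)→(R,_,left)
state=R head=2 tape=22[1]_112   (R,1)→(P,_,left)
state=P head=1 tape=2[2]__112   (P,2)→(R,2,left)
state=R head=0 tape=[2]2__112   (R,2)→(R,2,right)
state=R head=1 tape=2[2]__112   (R,2)→(R,2,right)
state=R head=2 tape=22[_]_112   (R,_)→(Q,1,right)
state=Q head=3 tape=221[_]112   (Q,_)→(R,_,left)
state=R head=2 tape=22[1]_112   (R,1)→(P,_,left)
state=P head=1 tape=2[2]__112   (P,2)→(R,2,left)
state=R head=0 tape=[2]2__112   (R,2)→(R,2,right)
state=R head=1 tape=2[2]__112   (R,2)→(R,2,right)
state=R head=2 tape=22[_]_112   (R,_)→(Q,1,right)
state=Q head=3 tape=221[_]112   (Q,_)→(R,_,left)
state=R head=2 tape=22[1]_112
After 21 steps: state R, head at 2, tape 221_112.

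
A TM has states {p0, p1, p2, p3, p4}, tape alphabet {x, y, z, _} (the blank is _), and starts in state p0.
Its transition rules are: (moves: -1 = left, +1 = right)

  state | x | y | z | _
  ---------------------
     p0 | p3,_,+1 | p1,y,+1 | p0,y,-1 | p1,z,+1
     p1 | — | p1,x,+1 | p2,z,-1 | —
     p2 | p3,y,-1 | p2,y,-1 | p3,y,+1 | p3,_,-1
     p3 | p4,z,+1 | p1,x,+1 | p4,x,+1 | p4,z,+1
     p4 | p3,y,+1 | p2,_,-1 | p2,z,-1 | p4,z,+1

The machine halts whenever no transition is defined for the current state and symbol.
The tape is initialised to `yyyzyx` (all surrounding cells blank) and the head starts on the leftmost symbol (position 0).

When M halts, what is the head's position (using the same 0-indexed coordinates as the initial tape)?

state=p0 head=0 tape=[y]yyzyx   (p0,y)→(p1,y,+1)
state=p1 head=1 tape=y[y]yzyx   (p1,y)→(p1,x,+1)
state=p1 head=2 tape=yx[y]zyx   (p1,y)→(p1,x,+1)
state=p1 head=3 tape=yxx[z]yx   (p1,z)→(p2,z,-1)
state=p2 head=2 tape=yx[x]zyx   (p2,x)→(p3,y,-1)
state=p3 head=1 tape=y[x]yzyx   (p3,x)→(p4,z,+1)
state=p4 head=2 tape=yz[y]zyx   (p4,y)→(p2,_,-1)
state=p2 head=1 tape=y[z]_zyx   (p2,z)→(p3,y,+1)
state=p3 head=2 tape=yy[_]zyx   (p3,_)→(p4,z,+1)
state=p4 head=3 tape=yyz[z]yx   (p4,z)→(p2,z,-1)
state=p2 head=2 tape=yy[z]zyx   (p2,z)→(p3,y,+1)
state=p3 head=3 tape=yyy[z]yx   (p3,z)→(p4,x,+1)
state=p4 head=4 tape=yyyx[y]x   (p4,y)→(p2,_,-1)
state=p2 head=3 tape=yyy[x]_x   (p2,x)→(p3,y,-1)
state=p3 head=2 tape=yy[y]y_x   (p3,y)→(p1,x,+1)
state=p1 head=3 tape=yyx[y]_x   (p1,y)→(p1,x,+1)
state=p1 head=4 tape=yyxx[_]x
At halt the head is at cell 4.

4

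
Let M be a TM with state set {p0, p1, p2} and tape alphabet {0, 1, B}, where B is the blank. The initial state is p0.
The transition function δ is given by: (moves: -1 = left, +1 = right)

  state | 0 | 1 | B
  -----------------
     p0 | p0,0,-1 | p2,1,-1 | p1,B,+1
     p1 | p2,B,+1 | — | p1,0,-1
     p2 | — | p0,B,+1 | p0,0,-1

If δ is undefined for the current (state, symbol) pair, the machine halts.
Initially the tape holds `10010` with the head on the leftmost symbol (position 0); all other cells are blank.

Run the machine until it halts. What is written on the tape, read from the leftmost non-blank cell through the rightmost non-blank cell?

p0 | BB[1]0010   read 1 → write 1, move -1, go to p2
p2 | B[B]10010   read B → write 0, move -1, go to p0
p0 | [B]010010   read B → write B, move +1, go to p1
p1 | B[0]10010   read 0 → write B, move +1, go to p2
p2 | BB[1]0010   read 1 → write B, move +1, go to p0
p0 | BBB[0]010   read 0 → write 0, move -1, go to p0
p0 | BB[B]0010   read B → write B, move +1, go to p1
p1 | BBB[0]010   read 0 → write B, move +1, go to p2
p2 | BBBB[0]10
The non-blank tape span at halt is 010.

010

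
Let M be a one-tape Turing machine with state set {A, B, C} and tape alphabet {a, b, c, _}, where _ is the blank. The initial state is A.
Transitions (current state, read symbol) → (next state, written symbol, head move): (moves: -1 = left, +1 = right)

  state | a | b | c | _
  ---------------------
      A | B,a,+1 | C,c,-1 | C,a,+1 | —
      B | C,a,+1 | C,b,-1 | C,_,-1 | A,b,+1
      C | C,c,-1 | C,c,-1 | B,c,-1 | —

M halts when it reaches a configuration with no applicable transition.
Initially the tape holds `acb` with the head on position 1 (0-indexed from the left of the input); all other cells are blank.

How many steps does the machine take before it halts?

4

state=A head=1 tape=_a[c]b   (A,c)→(C,a,+1)
state=C head=2 tape=_aa[b]   (C,b)→(C,c,-1)
state=C head=1 tape=_a[a]c   (C,a)→(C,c,-1)
state=C head=0 tape=_[a]cc   (C,a)→(C,c,-1)
state=C head=-1 tape=[_]ccc
M halts after 4 transitions.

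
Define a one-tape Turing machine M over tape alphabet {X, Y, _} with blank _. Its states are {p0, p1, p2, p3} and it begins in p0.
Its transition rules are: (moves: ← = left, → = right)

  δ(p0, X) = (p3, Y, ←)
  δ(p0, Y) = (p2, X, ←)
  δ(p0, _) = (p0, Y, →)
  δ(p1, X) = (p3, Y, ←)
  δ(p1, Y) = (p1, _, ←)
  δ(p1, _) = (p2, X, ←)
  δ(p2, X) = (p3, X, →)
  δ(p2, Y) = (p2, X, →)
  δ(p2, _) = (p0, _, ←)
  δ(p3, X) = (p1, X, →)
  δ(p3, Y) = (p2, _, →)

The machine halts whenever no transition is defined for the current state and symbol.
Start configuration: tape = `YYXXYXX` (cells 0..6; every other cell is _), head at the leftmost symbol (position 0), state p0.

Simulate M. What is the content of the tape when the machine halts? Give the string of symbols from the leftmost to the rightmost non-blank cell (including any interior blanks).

Y_Y____XX

state=p0 head=0 tape=__[Y]YXXYXX   (p0,Y)→(p2,X,←)
state=p2 head=-1 tape=_[_]XYXXYXX   (p2,_)→(p0,_,←)
state=p0 head=-2 tape=[_]_XYXXYXX   (p0,_)→(p0,Y,→)
state=p0 head=-1 tape=Y[_]XYXXYXX   (p0,_)→(p0,Y,→)
state=p0 head=0 tape=YY[X]YXXYXX   (p0,X)→(p3,Y,←)
state=p3 head=-1 tape=Y[Y]YYXXYXX   (p3,Y)→(p2,_,→)
state=p2 head=0 tape=Y_[Y]YXXYXX   (p2,Y)→(p2,X,→)
state=p2 head=1 tape=Y_X[Y]XXYXX   (p2,Y)→(p2,X,→)
state=p2 head=2 tape=Y_XX[X]XYXX   (p2,X)→(p3,X,→)
state=p3 head=3 tape=Y_XXX[X]YXX   (p3,X)→(p1,X,→)
state=p1 head=4 tape=Y_XXXX[Y]XX   (p1,Y)→(p1,_,←)
state=p1 head=3 tape=Y_XXX[X]_XX   (p1,X)→(p3,Y,←)
state=p3 head=2 tape=Y_XX[X]Y_XX   (p3,X)→(p1,X,→)
state=p1 head=3 tape=Y_XXX[Y]_XX   (p1,Y)→(p1,_,←)
state=p1 head=2 tape=Y_XX[X]__XX   (p1,X)→(p3,Y,←)
state=p3 head=1 tape=Y_X[X]Y__XX   (p3,X)→(p1,X,→)
state=p1 head=2 tape=Y_XX[Y]__XX   (p1,Y)→(p1,_,←)
state=p1 head=1 tape=Y_X[X]___XX   (p1,X)→(p3,Y,←)
state=p3 head=0 tape=Y_[X]Y___XX   (p3,X)→(p1,X,→)
state=p1 head=1 tape=Y_X[Y]___XX   (p1,Y)→(p1,_,←)
state=p1 head=0 tape=Y_[X]____XX   (p1,X)→(p3,Y,←)
state=p3 head=-1 tape=Y[_]Y____XX
The non-blank tape span at halt is Y_Y____XX.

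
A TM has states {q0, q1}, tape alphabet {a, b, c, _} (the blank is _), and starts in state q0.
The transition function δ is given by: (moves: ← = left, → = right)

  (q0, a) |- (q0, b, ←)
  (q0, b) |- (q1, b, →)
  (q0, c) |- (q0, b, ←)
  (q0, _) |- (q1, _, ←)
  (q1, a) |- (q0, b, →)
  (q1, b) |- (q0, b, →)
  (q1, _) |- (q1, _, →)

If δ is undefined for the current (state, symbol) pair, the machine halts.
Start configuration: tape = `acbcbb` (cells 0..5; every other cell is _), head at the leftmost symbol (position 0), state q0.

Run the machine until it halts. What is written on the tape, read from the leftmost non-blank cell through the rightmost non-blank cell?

q0 | __[a]cbcbb   read a → write b, move ←, go to q0
q0 | _[_]bcbcbb   read _ → write _, move ←, go to q1
q1 | [_]_bcbcbb   read _ → write _, move →, go to q1
q1 | _[_]bcbcbb   read _ → write _, move →, go to q1
q1 | __[b]cbcbb   read b → write b, move →, go to q0
q0 | __b[c]bcbb   read c → write b, move ←, go to q0
q0 | __[b]bbcbb   read b → write b, move →, go to q1
q1 | __b[b]bcbb   read b → write b, move →, go to q0
q0 | __bb[b]cbb   read b → write b, move →, go to q1
q1 | __bbb[c]bb
The non-blank tape span at halt is bbbcbb.

bbbcbb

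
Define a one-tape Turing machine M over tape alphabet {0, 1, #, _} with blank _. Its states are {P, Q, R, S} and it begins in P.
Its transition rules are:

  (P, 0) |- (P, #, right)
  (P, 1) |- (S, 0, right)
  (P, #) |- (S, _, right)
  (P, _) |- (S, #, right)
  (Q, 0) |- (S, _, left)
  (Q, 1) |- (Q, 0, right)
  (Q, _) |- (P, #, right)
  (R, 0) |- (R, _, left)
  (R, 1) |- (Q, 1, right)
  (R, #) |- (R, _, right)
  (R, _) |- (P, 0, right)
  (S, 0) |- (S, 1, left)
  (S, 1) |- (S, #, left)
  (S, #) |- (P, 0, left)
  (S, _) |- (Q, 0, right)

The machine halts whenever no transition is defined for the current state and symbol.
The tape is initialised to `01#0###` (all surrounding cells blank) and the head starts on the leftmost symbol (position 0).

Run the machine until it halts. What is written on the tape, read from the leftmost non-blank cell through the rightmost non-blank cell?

###000#

P | [0]1#0###   read 0 → write #, move right, go to P
P | #[1]#0###   read 1 → write 0, move right, go to S
S | #0[#]0###   read # → write 0, move left, go to P
P | #[0]00###   read 0 → write #, move right, go to P
P | ##[0]0###   read 0 → write #, move right, go to P
P | ###[0]###   read 0 → write #, move right, go to P
P | ####[#]##   read # → write _, move right, go to S
S | ####_[#]#   read # → write 0, move left, go to P
P | ####[_]0#   read _ → write #, move right, go to S
S | #####[0]#   read 0 → write 1, move left, go to S
S | ####[#]1#   read # → write 0, move left, go to P
P | ###[#]01#   read # → write _, move right, go to S
S | ###_[0]1#   read 0 → write 1, move left, go to S
S | ###[_]11#   read _ → write 0, move right, go to Q
Q | ###0[1]1#   read 1 → write 0, move right, go to Q
Q | ###00[1]#   read 1 → write 0, move right, go to Q
Q | ###000[#]
The non-blank tape span at halt is ###000#.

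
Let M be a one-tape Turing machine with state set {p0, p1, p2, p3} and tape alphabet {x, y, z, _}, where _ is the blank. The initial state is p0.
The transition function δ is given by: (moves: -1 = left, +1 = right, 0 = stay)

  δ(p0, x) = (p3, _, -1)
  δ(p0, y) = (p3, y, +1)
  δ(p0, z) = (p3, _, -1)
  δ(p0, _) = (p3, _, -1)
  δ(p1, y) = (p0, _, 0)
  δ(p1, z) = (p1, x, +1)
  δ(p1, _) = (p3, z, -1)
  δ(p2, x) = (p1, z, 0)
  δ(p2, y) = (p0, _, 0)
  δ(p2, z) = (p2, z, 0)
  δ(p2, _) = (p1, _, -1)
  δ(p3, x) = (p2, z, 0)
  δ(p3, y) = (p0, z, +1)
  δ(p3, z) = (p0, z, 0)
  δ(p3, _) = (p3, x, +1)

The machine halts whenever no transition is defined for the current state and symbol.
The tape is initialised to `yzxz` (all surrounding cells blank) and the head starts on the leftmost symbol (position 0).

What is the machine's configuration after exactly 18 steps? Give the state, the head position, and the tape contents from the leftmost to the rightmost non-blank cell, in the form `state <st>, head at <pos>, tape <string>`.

state=p0 head=0 tape=_[y]zxz   (p0,y)→(p3,y,+1)
state=p3 head=1 tape=_y[z]xz   (p3,z)→(p0,z,0)
state=p0 head=1 tape=_y[z]xz   (p0,z)→(p3,_,-1)
state=p3 head=0 tape=_[y]_xz   (p3,y)→(p0,z,+1)
state=p0 head=1 tape=_z[_]xz   (p0,_)→(p3,_,-1)
state=p3 head=0 tape=_[z]_xz   (p3,z)→(p0,z,0)
state=p0 head=0 tape=_[z]_xz   (p0,z)→(p3,_,-1)
state=p3 head=-1 tape=[_]__xz   (p3,_)→(p3,x,+1)
state=p3 head=0 tape=x[_]_xz   (p3,_)→(p3,x,+1)
state=p3 head=1 tape=xx[_]xz   (p3,_)→(p3,x,+1)
state=p3 head=2 tape=xxx[x]z   (p3,x)→(p2,z,0)
state=p2 head=2 tape=xxx[z]z   (p2,z)→(p2,z,0)
state=p2 head=2 tape=xxx[z]z   (p2,z)→(p2,z,0)
state=p2 head=2 tape=xxx[z]z   (p2,z)→(p2,z,0)
state=p2 head=2 tape=xxx[z]z   (p2,z)→(p2,z,0)
state=p2 head=2 tape=xxx[z]z   (p2,z)→(p2,z,0)
state=p2 head=2 tape=xxx[z]z   (p2,z)→(p2,z,0)
state=p2 head=2 tape=xxx[z]z   (p2,z)→(p2,z,0)
state=p2 head=2 tape=xxx[z]z
After 18 steps: state p2, head at 2, tape xxxzz.

state p2, head at 2, tape xxxzz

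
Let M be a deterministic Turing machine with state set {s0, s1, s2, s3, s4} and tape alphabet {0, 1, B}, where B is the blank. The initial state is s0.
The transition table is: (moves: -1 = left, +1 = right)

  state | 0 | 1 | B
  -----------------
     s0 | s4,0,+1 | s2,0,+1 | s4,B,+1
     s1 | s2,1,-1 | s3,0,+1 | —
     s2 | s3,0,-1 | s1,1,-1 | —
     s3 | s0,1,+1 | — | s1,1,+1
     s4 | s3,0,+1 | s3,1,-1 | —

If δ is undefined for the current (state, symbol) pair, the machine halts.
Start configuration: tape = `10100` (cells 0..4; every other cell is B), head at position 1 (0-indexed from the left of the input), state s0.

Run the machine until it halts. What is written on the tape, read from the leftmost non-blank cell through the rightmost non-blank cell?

state=s0 head=1 tape=1[0]100BB   (s0,0)→(s4,0,+1)
state=s4 head=2 tape=10[1]00BB   (s4,1)→(s3,1,-1)
state=s3 head=1 tape=1[0]100BB   (s3,0)→(s0,1,+1)
state=s0 head=2 tape=11[1]00BB   (s0,1)→(s2,0,+1)
state=s2 head=3 tape=110[0]0BB   (s2,0)→(s3,0,-1)
state=s3 head=2 tape=11[0]00BB   (s3,0)→(s0,1,+1)
state=s0 head=3 tape=111[0]0BB   (s0,0)→(s4,0,+1)
state=s4 head=4 tape=1110[0]BB   (s4,0)→(s3,0,+1)
state=s3 head=5 tape=11100[B]B   (s3,B)→(s1,1,+1)
state=s1 head=6 tape=111001[B]
The non-blank tape span at halt is 111001.

111001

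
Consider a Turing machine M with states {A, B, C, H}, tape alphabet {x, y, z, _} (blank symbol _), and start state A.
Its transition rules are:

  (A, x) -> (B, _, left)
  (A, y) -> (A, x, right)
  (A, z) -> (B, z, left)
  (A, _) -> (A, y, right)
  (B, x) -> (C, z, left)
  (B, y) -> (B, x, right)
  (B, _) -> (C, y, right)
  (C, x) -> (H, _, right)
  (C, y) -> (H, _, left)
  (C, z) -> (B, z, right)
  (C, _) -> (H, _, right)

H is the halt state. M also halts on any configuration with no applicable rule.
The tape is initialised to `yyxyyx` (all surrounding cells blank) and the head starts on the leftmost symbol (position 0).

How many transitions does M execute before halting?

5

state=A head=0 tape=[y]yxyyx   (A,y)→(A,x,right)
state=A head=1 tape=x[y]xyyx   (A,y)→(A,x,right)
state=A head=2 tape=xx[x]yyx   (A,x)→(B,_,left)
state=B head=1 tape=x[x]_yyx   (B,x)→(C,z,left)
state=C head=0 tape=[x]z_yyx   (C,x)→(H,_,right)
state=H head=1 tape=_[z]_yyx
M halts after 5 transitions.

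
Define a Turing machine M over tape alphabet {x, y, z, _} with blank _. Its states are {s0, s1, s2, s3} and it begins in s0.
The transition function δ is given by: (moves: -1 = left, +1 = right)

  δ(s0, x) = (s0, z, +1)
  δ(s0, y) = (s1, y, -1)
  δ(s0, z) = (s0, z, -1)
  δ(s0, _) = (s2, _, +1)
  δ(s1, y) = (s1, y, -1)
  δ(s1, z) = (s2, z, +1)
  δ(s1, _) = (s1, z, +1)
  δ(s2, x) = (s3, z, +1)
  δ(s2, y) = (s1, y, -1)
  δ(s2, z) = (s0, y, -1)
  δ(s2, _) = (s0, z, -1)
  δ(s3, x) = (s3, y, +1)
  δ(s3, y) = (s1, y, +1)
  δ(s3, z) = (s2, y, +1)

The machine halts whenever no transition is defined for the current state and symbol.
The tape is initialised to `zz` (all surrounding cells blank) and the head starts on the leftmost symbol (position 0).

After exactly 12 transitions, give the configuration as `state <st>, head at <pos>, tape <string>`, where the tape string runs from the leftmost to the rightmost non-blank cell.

state s2, head at 0, tape zyz

state=s0 head=0 tape=_[z]z   (s0,z)→(s0,z,-1)
state=s0 head=-1 tape=[_]zz   (s0,_)→(s2,_,+1)
state=s2 head=0 tape=_[z]z   (s2,z)→(s0,y,-1)
state=s0 head=-1 tape=[_]yz   (s0,_)→(s2,_,+1)
state=s2 head=0 tape=_[y]z   (s2,y)→(s1,y,-1)
state=s1 head=-1 tape=[_]yz   (s1,_)→(s1,z,+1)
state=s1 head=0 tape=z[y]z   (s1,y)→(s1,y,-1)
state=s1 head=-1 tape=[z]yz   (s1,z)→(s2,z,+1)
state=s2 head=0 tape=z[y]z   (s2,y)→(s1,y,-1)
state=s1 head=-1 tape=[z]yz   (s1,z)→(s2,z,+1)
state=s2 head=0 tape=z[y]z   (s2,y)→(s1,y,-1)
state=s1 head=-1 tape=[z]yz   (s1,z)→(s2,z,+1)
state=s2 head=0 tape=z[y]z
After 12 steps: state s2, head at 0, tape zyz.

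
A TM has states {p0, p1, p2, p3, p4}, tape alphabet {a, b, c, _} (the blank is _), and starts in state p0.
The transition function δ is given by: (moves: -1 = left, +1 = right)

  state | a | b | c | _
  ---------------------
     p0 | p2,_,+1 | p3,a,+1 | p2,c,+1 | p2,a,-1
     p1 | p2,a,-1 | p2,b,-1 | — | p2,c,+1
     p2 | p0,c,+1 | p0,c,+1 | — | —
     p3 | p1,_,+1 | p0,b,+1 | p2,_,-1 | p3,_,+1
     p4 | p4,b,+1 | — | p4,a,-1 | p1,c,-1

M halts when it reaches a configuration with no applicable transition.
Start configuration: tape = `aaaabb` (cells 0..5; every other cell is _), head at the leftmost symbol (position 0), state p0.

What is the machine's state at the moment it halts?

p0 | [a]aaabb__   read a → write _, move +1, go to p2
p2 | _[a]aabb__   read a → write c, move +1, go to p0
p0 | _c[a]abb__   read a → write _, move +1, go to p2
p2 | _c_[a]bb__   read a → write c, move +1, go to p0
p0 | _c_c[b]b__   read b → write a, move +1, go to p3
p3 | _c_ca[b]__   read b → write b, move +1, go to p0
p0 | _c_cab[_]_   read _ → write a, move -1, go to p2
p2 | _c_ca[b]a_   read b → write c, move +1, go to p0
p0 | _c_cac[a]_   read a → write _, move +1, go to p2
p2 | _c_cac_[_]
No transition is defined for (p2, _); M halts in state p2.

p2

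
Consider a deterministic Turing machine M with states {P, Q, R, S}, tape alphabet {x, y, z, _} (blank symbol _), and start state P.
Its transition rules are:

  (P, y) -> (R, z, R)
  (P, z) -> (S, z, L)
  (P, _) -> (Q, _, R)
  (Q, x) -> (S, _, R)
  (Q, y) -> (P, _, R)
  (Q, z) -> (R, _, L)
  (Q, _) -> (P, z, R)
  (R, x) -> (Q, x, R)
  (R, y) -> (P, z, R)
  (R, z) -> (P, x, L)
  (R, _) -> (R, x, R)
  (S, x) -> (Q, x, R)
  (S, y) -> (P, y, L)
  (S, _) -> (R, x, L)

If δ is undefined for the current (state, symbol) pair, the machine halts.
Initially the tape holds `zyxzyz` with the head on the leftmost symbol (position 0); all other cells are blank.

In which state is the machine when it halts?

P | __[z]yxzyz   read z → write z, move L, go to S
S | _[_]zyxzyz   read _ → write x, move L, go to R
R | [_]xzyxzyz   read _ → write x, move R, go to R
R | x[x]zyxzyz   read x → write x, move R, go to Q
Q | xx[z]yxzyz   read z → write _, move L, go to R
R | x[x]_yxzyz   read x → write x, move R, go to Q
Q | xx[_]yxzyz   read _ → write z, move R, go to P
P | xxz[y]xzyz   read y → write z, move R, go to R
R | xxzz[x]zyz   read x → write x, move R, go to Q
Q | xxzzx[z]yz   read z → write _, move L, go to R
R | xxzz[x]_yz   read x → write x, move R, go to Q
Q | xxzzx[_]yz   read _ → write z, move R, go to P
P | xxzzxz[y]z   read y → write z, move R, go to R
R | xxzzxzz[z]   read z → write x, move L, go to P
P | xxzzxz[z]x   read z → write z, move L, go to S
S | xxzzx[z]zx
No transition is defined for (S, z); M halts in state S.

S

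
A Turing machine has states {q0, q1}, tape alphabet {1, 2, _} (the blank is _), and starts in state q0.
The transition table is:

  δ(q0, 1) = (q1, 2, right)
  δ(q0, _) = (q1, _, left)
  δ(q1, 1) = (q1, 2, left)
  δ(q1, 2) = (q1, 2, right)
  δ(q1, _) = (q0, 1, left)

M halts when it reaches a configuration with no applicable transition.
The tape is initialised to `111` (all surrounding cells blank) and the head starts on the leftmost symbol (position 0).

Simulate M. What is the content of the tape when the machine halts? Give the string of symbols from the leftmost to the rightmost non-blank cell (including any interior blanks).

2221

q0 | [1]11_   read 1 → write 2, move right, go to q1
q1 | 2[1]1_   read 1 → write 2, move left, go to q1
q1 | [2]21_   read 2 → write 2, move right, go to q1
q1 | 2[2]1_   read 2 → write 2, move right, go to q1
q1 | 22[1]_   read 1 → write 2, move left, go to q1
q1 | 2[2]2_   read 2 → write 2, move right, go to q1
q1 | 22[2]_   read 2 → write 2, move right, go to q1
q1 | 222[_]   read _ → write 1, move left, go to q0
q0 | 22[2]1
The non-blank tape span at halt is 2221.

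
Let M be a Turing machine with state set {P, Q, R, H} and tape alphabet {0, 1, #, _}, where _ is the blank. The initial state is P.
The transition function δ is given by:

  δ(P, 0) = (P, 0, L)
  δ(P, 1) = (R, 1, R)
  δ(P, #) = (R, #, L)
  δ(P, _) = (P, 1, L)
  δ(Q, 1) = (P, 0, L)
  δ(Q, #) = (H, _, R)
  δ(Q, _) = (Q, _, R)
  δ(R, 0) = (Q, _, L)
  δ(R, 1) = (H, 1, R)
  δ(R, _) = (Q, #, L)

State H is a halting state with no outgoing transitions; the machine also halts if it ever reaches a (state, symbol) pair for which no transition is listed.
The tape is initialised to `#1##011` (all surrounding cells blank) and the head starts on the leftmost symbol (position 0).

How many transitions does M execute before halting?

state=P head=0 tape=__[#]1##011   (P,#)→(R,#,L)
state=R head=-1 tape=_[_]#1##011   (R,_)→(Q,#,L)
state=Q head=-2 tape=[_]##1##011   (Q,_)→(Q,_,R)
state=Q head=-1 tape=_[#]#1##011   (Q,#)→(H,_,R)
state=H head=0 tape=__[#]1##011
M halts after 4 transitions.

4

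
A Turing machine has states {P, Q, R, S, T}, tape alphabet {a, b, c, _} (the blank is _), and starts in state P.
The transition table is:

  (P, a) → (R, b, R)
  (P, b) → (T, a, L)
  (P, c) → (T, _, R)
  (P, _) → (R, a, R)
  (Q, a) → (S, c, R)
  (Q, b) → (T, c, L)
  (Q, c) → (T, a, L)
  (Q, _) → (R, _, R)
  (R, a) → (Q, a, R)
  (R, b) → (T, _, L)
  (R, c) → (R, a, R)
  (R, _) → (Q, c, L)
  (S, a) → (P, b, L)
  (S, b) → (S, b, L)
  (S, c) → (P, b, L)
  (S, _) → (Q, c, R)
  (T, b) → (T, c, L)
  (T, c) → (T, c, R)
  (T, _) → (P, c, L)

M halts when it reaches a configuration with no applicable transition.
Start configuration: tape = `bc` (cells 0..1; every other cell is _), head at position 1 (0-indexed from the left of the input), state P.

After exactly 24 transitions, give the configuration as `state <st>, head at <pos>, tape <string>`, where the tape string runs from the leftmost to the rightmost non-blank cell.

P | b[c]____   read c → write _, move R, go to T
T | b_[_]___   read _ → write c, move L, go to P
P | b[_]c___   read _ → write a, move R, go to R
R | ba[c]___   read c → write a, move R, go to R
R | baa[_]__   read _ → write c, move L, go to Q
Q | ba[a]c__   read a → write c, move R, go to S
S | bac[c]__   read c → write b, move L, go to P
P | ba[c]b__   read c → write _, move R, go to T
T | ba_[b]__   read b → write c, move L, go to T
T | ba[_]c__   read _ → write c, move L, go to P
P | b[a]cc__   read a → write b, move R, go to R
R | bb[c]c__   read c → write a, move R, go to R
R | bba[c]__   read c → write a, move R, go to R
R | bbaa[_]_   read _ → write c, move L, go to Q
Q | bba[a]c_   read a → write c, move R, go to S
S | bbac[c]_   read c → write b, move L, go to P
P | bba[c]b_   read c → write _, move R, go to T
T | bba_[b]_   read b → write c, move L, go to T
T | bba[_]c_   read _ → write c, move L, go to P
P | bb[a]cc_   read a → write b, move R, go to R
R | bbb[c]c_   read c → write a, move R, go to R
R | bbba[c]_   read c → write a, move R, go to R
R | bbbaa[_]   read _ → write c, move L, go to Q
Q | bbba[a]c   read a → write c, move R, go to S
S | bbbac[c]
After 24 steps: state S, head at 5, tape bbbacc.

state S, head at 5, tape bbbacc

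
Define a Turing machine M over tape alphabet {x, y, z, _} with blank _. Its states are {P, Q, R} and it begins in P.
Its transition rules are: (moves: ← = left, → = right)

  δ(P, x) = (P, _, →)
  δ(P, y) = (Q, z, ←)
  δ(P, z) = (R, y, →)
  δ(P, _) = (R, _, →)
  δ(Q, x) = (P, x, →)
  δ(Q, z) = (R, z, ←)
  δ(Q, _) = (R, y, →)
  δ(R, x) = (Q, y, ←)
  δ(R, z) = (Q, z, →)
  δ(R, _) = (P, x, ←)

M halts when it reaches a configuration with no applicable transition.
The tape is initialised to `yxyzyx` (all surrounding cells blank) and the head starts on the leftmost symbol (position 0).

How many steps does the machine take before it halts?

8

P | _[y]xyzyx   read y → write z, move ←, go to Q
Q | [_]zxyzyx   read _ → write y, move →, go to R
R | y[z]xyzyx   read z → write z, move →, go to Q
Q | yz[x]yzyx   read x → write x, move →, go to P
P | yzx[y]zyx   read y → write z, move ←, go to Q
Q | yz[x]zzyx   read x → write x, move →, go to P
P | yzx[z]zyx   read z → write y, move →, go to R
R | yzxy[z]yx   read z → write z, move →, go to Q
Q | yzxyz[y]x
M halts after 8 transitions.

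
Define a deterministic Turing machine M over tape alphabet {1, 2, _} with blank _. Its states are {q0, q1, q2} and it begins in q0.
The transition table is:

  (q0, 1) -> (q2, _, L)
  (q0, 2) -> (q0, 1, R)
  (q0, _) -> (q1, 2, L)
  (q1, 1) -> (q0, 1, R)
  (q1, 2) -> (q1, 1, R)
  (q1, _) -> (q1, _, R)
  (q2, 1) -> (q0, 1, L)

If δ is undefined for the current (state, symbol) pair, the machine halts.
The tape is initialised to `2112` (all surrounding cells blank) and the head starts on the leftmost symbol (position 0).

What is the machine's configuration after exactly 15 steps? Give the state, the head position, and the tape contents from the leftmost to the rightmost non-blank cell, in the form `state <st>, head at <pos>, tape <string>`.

state=q0 head=0 tape=___[2]112   (q0,2)→(q0,1,R)
state=q0 head=1 tape=___1[1]12   (q0,1)→(q2,_,L)
state=q2 head=0 tape=___[1]_12   (q2,1)→(q0,1,L)
state=q0 head=-1 tape=__[_]1_12   (q0,_)→(q1,2,L)
state=q1 head=-2 tape=_[_]21_12   (q1,_)→(q1,_,R)
state=q1 head=-1 tape=__[2]1_12   (q1,2)→(q1,1,R)
state=q1 head=0 tape=__1[1]_12   (q1,1)→(q0,1,R)
state=q0 head=1 tape=__11[_]12   (q0,_)→(q1,2,L)
state=q1 head=0 tape=__1[1]212   (q1,1)→(q0,1,R)
state=q0 head=1 tape=__11[2]12   (q0,2)→(q0,1,R)
state=q0 head=2 tape=__111[1]2   (q0,1)→(q2,_,L)
state=q2 head=1 tape=__11[1]_2   (q2,1)→(q0,1,L)
state=q0 head=0 tape=__1[1]1_2   (q0,1)→(q2,_,L)
state=q2 head=-1 tape=__[1]_1_2   (q2,1)→(q0,1,L)
state=q0 head=-2 tape=_[_]1_1_2   (q0,_)→(q1,2,L)
state=q1 head=-3 tape=[_]21_1_2
After 15 steps: state q1, head at -3, tape 21_1_2.

state q1, head at -3, tape 21_1_2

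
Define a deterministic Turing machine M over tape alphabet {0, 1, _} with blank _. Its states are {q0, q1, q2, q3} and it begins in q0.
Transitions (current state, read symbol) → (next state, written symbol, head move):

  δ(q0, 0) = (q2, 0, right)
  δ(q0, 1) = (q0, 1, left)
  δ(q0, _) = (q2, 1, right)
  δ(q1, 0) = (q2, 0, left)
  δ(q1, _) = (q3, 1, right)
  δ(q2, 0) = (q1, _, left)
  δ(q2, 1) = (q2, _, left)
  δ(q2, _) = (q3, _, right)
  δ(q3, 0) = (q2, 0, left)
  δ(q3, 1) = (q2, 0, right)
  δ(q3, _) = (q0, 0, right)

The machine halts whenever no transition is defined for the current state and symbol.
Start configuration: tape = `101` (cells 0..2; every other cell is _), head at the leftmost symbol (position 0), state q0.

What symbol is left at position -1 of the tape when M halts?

0

state=q0 head=0 tape=__[1]01   (q0,1)→(q0,1,left)
state=q0 head=-1 tape=_[_]101   (q0,_)→(q2,1,right)
state=q2 head=0 tape=_1[1]01   (q2,1)→(q2,_,left)
state=q2 head=-1 tape=_[1]_01   (q2,1)→(q2,_,left)
state=q2 head=-2 tape=[_]__01   (q2,_)→(q3,_,right)
state=q3 head=-1 tape=_[_]_01   (q3,_)→(q0,0,right)
state=q0 head=0 tape=_0[_]01   (q0,_)→(q2,1,right)
state=q2 head=1 tape=_01[0]1   (q2,0)→(q1,_,left)
state=q1 head=0 tape=_0[1]_1
Cell -1 holds 0 when M halts.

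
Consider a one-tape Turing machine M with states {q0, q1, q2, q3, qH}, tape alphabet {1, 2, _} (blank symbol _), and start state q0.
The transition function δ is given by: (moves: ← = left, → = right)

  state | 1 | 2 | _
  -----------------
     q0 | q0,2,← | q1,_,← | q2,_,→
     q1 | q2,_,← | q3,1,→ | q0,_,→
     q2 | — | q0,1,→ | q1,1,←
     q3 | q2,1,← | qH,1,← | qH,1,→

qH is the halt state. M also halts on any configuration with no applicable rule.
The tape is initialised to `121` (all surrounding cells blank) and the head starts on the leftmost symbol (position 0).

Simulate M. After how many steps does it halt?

state=q0 head=0 tape=___[1]21   (q0,1)→(q0,2,←)
state=q0 head=-1 tape=__[_]221   (q0,_)→(q2,_,→)
state=q2 head=0 tape=___[2]21   (q2,2)→(q0,1,→)
state=q0 head=1 tape=___1[2]1   (q0,2)→(q1,_,←)
state=q1 head=0 tape=___[1]_1   (q1,1)→(q2,_,←)
state=q2 head=-1 tape=__[_]__1   (q2,_)→(q1,1,←)
state=q1 head=-2 tape=_[_]1__1   (q1,_)→(q0,_,→)
state=q0 head=-1 tape=__[1]__1   (q0,1)→(q0,2,←)
state=q0 head=-2 tape=_[_]2__1   (q0,_)→(q2,_,→)
state=q2 head=-1 tape=__[2]__1   (q2,2)→(q0,1,→)
state=q0 head=0 tape=__1[_]_1   (q0,_)→(q2,_,→)
state=q2 head=1 tape=__1_[_]1   (q2,_)→(q1,1,←)
state=q1 head=0 tape=__1[_]11   (q1,_)→(q0,_,→)
state=q0 head=1 tape=__1_[1]1   (q0,1)→(q0,2,←)
state=q0 head=0 tape=__1[_]21   (q0,_)→(q2,_,→)
state=q2 head=1 tape=__1_[2]1   (q2,2)→(q0,1,→)
state=q0 head=2 tape=__1_1[1]   (q0,1)→(q0,2,←)
state=q0 head=1 tape=__1_[1]2   (q0,1)→(q0,2,←)
state=q0 head=0 tape=__1[_]22   (q0,_)→(q2,_,→)
state=q2 head=1 tape=__1_[2]2   (q2,2)→(q0,1,→)
state=q0 head=2 tape=__1_1[2]   (q0,2)→(q1,_,←)
state=q1 head=1 tape=__1_[1]_   (q1,1)→(q2,_,←)
state=q2 head=0 tape=__1[_]__   (q2,_)→(q1,1,←)
state=q1 head=-1 tape=__[1]1__   (q1,1)→(q2,_,←)
state=q2 head=-2 tape=_[_]_1__   (q2,_)→(q1,1,←)
state=q1 head=-3 tape=[_]1_1__   (q1,_)→(q0,_,→)
state=q0 head=-2 tape=_[1]_1__   (q0,1)→(q0,2,←)
state=q0 head=-3 tape=[_]2_1__   (q0,_)→(q2,_,→)
state=q2 head=-2 tape=_[2]_1__   (q2,2)→(q0,1,→)
state=q0 head=-1 tape=_1[_]1__   (q0,_)→(q2,_,→)
state=q2 head=0 tape=_1_[1]__
M halts after 30 transitions.

30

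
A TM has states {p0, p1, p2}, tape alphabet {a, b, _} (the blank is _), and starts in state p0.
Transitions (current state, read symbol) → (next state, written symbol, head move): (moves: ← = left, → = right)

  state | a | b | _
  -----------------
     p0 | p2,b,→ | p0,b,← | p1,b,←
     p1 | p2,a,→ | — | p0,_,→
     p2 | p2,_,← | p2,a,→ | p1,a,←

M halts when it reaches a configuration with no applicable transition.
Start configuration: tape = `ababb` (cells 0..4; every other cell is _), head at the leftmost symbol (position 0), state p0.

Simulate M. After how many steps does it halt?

state=p0 head=0 tape=__[a]babb   (p0,a)→(p2,b,→)
state=p2 head=1 tape=__b[b]abb   (p2,b)→(p2,a,→)
state=p2 head=2 tape=__ba[a]bb   (p2,a)→(p2,_,←)
state=p2 head=1 tape=__b[a]_bb   (p2,a)→(p2,_,←)
state=p2 head=0 tape=__[b]__bb   (p2,b)→(p2,a,→)
state=p2 head=1 tape=__a[_]_bb   (p2,_)→(p1,a,←)
state=p1 head=0 tape=__[a]a_bb   (p1,a)→(p2,a,→)
state=p2 head=1 tape=__a[a]_bb   (p2,a)→(p2,_,←)
state=p2 head=0 tape=__[a]__bb   (p2,a)→(p2,_,←)
state=p2 head=-1 tape=_[_]___bb   (p2,_)→(p1,a,←)
state=p1 head=-2 tape=[_]a___bb   (p1,_)→(p0,_,→)
state=p0 head=-1 tape=_[a]___bb   (p0,a)→(p2,b,→)
state=p2 head=0 tape=_b[_]__bb   (p2,_)→(p1,a,←)
state=p1 head=-1 tape=_[b]a__bb
M halts after 13 transitions.

13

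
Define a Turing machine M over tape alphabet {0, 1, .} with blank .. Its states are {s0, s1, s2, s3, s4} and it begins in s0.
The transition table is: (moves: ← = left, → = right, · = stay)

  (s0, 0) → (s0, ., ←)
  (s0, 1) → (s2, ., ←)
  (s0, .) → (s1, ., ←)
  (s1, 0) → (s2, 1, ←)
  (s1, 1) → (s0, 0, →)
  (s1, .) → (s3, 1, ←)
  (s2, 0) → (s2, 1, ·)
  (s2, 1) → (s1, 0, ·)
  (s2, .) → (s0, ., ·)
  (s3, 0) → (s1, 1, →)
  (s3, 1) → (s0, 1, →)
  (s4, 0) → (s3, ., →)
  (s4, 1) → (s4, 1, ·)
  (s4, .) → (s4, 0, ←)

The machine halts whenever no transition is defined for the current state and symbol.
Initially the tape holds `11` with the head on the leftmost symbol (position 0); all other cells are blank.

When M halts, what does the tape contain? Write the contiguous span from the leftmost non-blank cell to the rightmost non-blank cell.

s0 | ...[1]1   read 1 → write ., move ←, go to s2
s2 | ..[.].1   read . → write ., move ·, go to s0
s0 | ..[.].1   read . → write ., move ←, go to s1
s1 | .[.]..1   read . → write 1, move ←, go to s3
s3 | [.]1..1
The non-blank tape span at halt is 1..1.

1..1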